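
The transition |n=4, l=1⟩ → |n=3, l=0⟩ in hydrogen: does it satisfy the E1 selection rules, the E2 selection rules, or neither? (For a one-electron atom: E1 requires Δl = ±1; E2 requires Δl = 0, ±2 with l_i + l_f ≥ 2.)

Δl = 0 − 1 = -1; l_i + l_f = 1.
E1 (Δl = ±1): satisfied.
E2 (Δl = 0,±2, l_i+l_f ≥ 2): not satisfied.

E1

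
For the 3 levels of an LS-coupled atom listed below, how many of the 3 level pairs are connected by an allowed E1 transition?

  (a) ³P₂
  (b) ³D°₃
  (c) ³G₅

(a)–(b): allowed.
(a)–(c): forbidden (parity, ΔL, ΔJ).
(b)–(c): forbidden (ΔL, ΔJ).
Allowed pairs: 1 of 3.

1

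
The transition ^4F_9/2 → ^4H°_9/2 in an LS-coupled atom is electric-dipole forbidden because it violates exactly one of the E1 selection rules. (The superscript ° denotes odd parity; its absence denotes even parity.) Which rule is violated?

the ΔL = 0, ±1 rule

Initial level: S=3/2, L=3, J=9/2, parity even. Final level: S=3/2, L=5, J=9/2, parity odd.
Parity must change: even → odd — ✓.
ΔS = 0: S: 3/2 → 3/2 — ✓.
ΔL = 0, ±1 (not L=0↔0): L: 3 → 5, ΔL = +2 — ✗.
ΔJ = 0, ±1 (not J=0↔0): J: 9/2 → 9/2, ΔJ = +0 — ✓.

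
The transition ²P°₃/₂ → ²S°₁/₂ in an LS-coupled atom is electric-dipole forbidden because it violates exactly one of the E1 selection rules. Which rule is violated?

parity

Parity must change: odd → odd — fails.
ΔS = 0: S: 1/2 → 1/2 — passes.
ΔL = 0, ±1 (not L=0↔0): L: 1 → 0, ΔL = -1 — passes.
ΔJ = 0, ±1 (not J=0↔0): J: 3/2 → 1/2, ΔJ = -1 — passes.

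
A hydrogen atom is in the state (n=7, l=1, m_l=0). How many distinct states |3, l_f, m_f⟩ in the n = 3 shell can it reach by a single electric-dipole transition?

4

E1 requires Δl = ±1, so l_f ∈ {0, 2}; with 0 ≤ l_f ≤ n_f−1 = 2, the allowed l_f values are {0, 2}.
For l_f = 0: m_f ∈ {m_i−1, m_i, m_i+1} ∩ [−0, 0] = {0} → 1 state.
For l_f = 2: m_f ∈ {m_i−1, m_i, m_i+1} ∩ [−2, 2] = {-1, 0, 1} → 3 states.
Total: 4.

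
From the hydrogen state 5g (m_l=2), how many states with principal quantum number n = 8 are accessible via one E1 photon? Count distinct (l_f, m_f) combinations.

E1 requires Δl = ±1, so l_f ∈ {3, 5}; with 0 ≤ l_f ≤ n_f−1 = 7, the allowed l_f values are {3, 5}.
For l_f = 3: m_f ∈ {m_i−1, m_i, m_i+1} ∩ [−3, 3] = {1, 2, 3} → 3 states.
For l_f = 5: m_f ∈ {m_i−1, m_i, m_i+1} ∩ [−5, 5] = {1, 2, 3} → 3 states.
Total: 6.

6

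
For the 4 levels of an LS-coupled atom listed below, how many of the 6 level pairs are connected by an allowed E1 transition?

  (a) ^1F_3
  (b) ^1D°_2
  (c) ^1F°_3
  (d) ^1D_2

4

(a)–(b): allowed.
(a)–(c): allowed.
(a)–(d): forbidden (parity).
(b)–(c): forbidden (parity).
(b)–(d): allowed.
(c)–(d): allowed.
Allowed pairs: 4 of 6.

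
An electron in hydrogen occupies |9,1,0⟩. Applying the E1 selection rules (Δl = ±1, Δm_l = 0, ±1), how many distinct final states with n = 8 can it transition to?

E1 requires Δl = ±1, so l_f ∈ {0, 2}; with 0 ≤ l_f ≤ n_f−1 = 7, the allowed l_f values are {0, 2}.
For l_f = 0: m_f ∈ {m_i−1, m_i, m_i+1} ∩ [−0, 0] = {0} → 1 state.
For l_f = 2: m_f ∈ {m_i−1, m_i, m_i+1} ∩ [−2, 2] = {-1, 0, 1} → 3 states.
Total: 4.

4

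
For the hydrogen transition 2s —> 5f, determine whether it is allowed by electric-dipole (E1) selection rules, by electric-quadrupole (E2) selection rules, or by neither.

neither

Δl = 3 − 0 = +3; l_i + l_f = 3.
E1 (Δl = ±1): not satisfied.
E2 (Δl = 0,±2, l_i+l_f ≥ 2): not satisfied.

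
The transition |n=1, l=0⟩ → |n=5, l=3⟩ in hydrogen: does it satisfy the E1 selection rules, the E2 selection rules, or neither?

neither

Δl = 3 − 0 = +3; l_i + l_f = 3.
E1 (Δl = ±1): not satisfied.
E2 (Δl = 0,±2, l_i+l_f ≥ 2): not satisfied.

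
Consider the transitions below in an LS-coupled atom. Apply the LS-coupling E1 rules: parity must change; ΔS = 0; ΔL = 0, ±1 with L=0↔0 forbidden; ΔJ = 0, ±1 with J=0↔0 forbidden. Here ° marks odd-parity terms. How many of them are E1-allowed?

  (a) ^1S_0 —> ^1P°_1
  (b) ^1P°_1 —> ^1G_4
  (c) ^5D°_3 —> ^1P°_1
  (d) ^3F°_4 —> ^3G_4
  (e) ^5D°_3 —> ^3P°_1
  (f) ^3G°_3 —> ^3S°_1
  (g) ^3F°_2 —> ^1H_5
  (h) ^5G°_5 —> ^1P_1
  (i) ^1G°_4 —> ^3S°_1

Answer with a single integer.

2

(a) allowed
(b) forbidden (ΔL, ΔJ fail)
(c) forbidden (parity, ΔS, ΔJ fail)
(d) allowed
(e) forbidden (parity, ΔS, ΔJ fail)
(f) forbidden (parity, ΔL, ΔJ fail)
(g) forbidden (ΔS, ΔL, ΔJ fail)
(h) forbidden (ΔS, ΔL, ΔJ fail)
(i) forbidden (parity, ΔS, ΔL, ΔJ fail)
Total allowed: 2 of 9.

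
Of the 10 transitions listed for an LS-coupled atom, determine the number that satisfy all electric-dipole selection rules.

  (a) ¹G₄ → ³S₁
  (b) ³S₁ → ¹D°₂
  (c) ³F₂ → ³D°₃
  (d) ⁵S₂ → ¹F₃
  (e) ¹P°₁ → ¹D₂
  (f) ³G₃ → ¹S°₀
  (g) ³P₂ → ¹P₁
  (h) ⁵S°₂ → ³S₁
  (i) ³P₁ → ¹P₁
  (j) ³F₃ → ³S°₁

(a) forbidden (parity, ΔS, ΔL, ΔJ fail)
(b) forbidden (ΔS, ΔL fail)
(c) allowed
(d) forbidden (parity, ΔS, ΔL fail)
(e) allowed
(f) forbidden (ΔS, ΔL, ΔJ fail)
(g) forbidden (parity, ΔS fail)
(h) forbidden (ΔS, ΔL fail)
(i) forbidden (parity, ΔS fail)
(j) forbidden (ΔL, ΔJ fail)
Total allowed: 2 of 10.

2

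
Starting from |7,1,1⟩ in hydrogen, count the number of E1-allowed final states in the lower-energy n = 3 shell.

E1 requires Δl = ±1, so l_f ∈ {0, 2}; with 0 ≤ l_f ≤ n_f−1 = 2, the allowed l_f values are {0, 2}.
For l_f = 0: m_f ∈ {m_i−1, m_i, m_i+1} ∩ [−0, 0] = {0} → 1 state.
For l_f = 2: m_f ∈ {m_i−1, m_i, m_i+1} ∩ [−2, 2] = {0, 1, 2} → 3 states.
Total: 4.

4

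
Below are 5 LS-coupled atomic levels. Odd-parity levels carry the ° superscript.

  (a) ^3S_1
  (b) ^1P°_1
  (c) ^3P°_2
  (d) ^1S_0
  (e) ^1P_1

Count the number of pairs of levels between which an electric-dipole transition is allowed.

(a)–(b): forbidden (ΔS).
(a)–(c): allowed.
(a)–(d): forbidden (parity, ΔS, ΔL).
(a)–(e): forbidden (parity, ΔS).
(b)–(c): forbidden (parity, ΔS).
(b)–(d): allowed.
(b)–(e): allowed.
(c)–(d): forbidden (ΔS, ΔJ).
(c)–(e): forbidden (ΔS).
(d)–(e): forbidden (parity).
Allowed pairs: 3 of 10.

3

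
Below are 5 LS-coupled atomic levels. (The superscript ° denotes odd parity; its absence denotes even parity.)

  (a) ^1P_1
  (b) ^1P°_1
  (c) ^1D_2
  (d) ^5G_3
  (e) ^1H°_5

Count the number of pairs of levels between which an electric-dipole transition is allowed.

2

(a)–(b): allowed.
(a)–(c): forbidden (parity).
(a)–(d): forbidden (parity, ΔS, ΔL, ΔJ).
(a)–(e): forbidden (ΔL, ΔJ).
(b)–(c): allowed.
(b)–(d): forbidden (ΔS, ΔL, ΔJ).
(b)–(e): forbidden (parity, ΔL, ΔJ).
(c)–(d): forbidden (parity, ΔS, ΔL).
(c)–(e): forbidden (ΔL, ΔJ).
(d)–(e): forbidden (ΔS, ΔJ).
Allowed pairs: 2 of 10.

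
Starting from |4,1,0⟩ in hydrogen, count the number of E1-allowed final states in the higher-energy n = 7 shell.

E1 requires Δl = ±1, so l_f ∈ {0, 2}; with 0 ≤ l_f ≤ n_f−1 = 6, the allowed l_f values are {0, 2}.
For l_f = 0: m_f ∈ {m_i−1, m_i, m_i+1} ∩ [−0, 0] = {0} → 1 state.
For l_f = 2: m_f ∈ {m_i−1, m_i, m_i+1} ∩ [−2, 2] = {-1, 0, 1} → 3 states.
Total: 4.

4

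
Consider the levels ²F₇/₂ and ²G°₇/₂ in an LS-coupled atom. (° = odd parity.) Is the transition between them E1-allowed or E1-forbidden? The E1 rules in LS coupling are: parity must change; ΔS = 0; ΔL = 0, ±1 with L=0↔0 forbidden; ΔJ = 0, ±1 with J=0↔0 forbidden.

Initial level: S=1/2, L=3, J=7/2, parity even. Final level: S=1/2, L=4, J=7/2, parity odd.
ΔJ = 0, ±1 (not J=0↔0): J: 7/2 → 7/2, ΔJ = +0 — ✓.
Parity must change: even → odd — ✓.
ΔL = 0, ±1 (not L=0↔0): L: 3 → 4, ΔL = +1 — ✓.
ΔS = 0: S: 1/2 → 1/2 — ✓.
All four E1 rules are satisfied.

allowed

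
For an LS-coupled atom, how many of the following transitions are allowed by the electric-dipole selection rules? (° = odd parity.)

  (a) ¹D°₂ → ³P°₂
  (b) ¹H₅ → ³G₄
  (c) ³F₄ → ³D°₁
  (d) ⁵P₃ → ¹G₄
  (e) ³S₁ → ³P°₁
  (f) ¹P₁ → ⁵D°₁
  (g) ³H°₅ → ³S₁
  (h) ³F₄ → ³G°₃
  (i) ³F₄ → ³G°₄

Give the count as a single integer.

3

(a) forbidden (parity, ΔS fail)
(b) forbidden (parity, ΔS fail)
(c) forbidden (ΔJ fails)
(d) forbidden (parity, ΔS, ΔL fail)
(e) allowed
(f) forbidden (ΔS fails)
(g) forbidden (ΔL, ΔJ fail)
(h) allowed
(i) allowed
Total allowed: 3 of 9.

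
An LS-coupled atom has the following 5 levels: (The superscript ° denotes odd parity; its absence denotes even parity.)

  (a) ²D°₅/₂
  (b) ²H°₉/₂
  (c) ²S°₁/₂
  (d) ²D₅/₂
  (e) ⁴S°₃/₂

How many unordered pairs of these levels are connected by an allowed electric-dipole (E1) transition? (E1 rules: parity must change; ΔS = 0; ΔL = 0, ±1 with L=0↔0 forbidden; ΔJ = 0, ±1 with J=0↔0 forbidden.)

1

(a)–(b): forbidden (parity, ΔL, ΔJ).
(a)–(c): forbidden (parity, ΔL, ΔJ).
(a)–(d): allowed.
(a)–(e): forbidden (parity, ΔS, ΔL).
(b)–(c): forbidden (parity, ΔL, ΔJ).
(b)–(d): forbidden (ΔL, ΔJ).
(b)–(e): forbidden (parity, ΔS, ΔL, ΔJ).
(c)–(d): forbidden (ΔL, ΔJ).
(c)–(e): forbidden (parity, ΔS, ΔL).
(d)–(e): forbidden (ΔS, ΔL).
Allowed pairs: 1 of 10.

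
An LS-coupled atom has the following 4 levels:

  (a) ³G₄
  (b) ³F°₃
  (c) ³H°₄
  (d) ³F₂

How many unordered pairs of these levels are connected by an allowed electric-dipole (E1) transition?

3

(a)–(b): allowed.
(a)–(c): allowed.
(a)–(d): forbidden (parity, ΔJ).
(b)–(c): forbidden (parity, ΔL).
(b)–(d): allowed.
(c)–(d): forbidden (ΔL, ΔJ).
Allowed pairs: 3 of 6.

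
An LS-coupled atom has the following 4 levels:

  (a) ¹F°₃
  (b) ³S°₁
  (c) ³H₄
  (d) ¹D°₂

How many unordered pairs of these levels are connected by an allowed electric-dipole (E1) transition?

0

(a)–(b): forbidden (parity, ΔS, ΔL, ΔJ).
(a)–(c): forbidden (ΔS, ΔL).
(a)–(d): forbidden (parity).
(b)–(c): forbidden (ΔL, ΔJ).
(b)–(d): forbidden (parity, ΔS, ΔL).
(c)–(d): forbidden (ΔS, ΔL, ΔJ).
Allowed pairs: 0 of 6.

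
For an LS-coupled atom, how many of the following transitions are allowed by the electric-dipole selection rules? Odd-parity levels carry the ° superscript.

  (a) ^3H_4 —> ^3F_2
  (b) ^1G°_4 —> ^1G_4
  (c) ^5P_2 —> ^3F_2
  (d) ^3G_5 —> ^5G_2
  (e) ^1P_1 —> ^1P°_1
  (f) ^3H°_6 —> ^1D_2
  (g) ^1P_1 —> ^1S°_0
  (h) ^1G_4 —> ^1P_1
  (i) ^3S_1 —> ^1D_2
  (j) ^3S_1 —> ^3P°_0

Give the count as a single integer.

(a) forbidden (parity, ΔL, ΔJ fail)
(b) allowed
(c) forbidden (parity, ΔS, ΔL fail)
(d) forbidden (parity, ΔS, ΔJ fail)
(e) allowed
(f) forbidden (ΔS, ΔL, ΔJ fail)
(g) allowed
(h) forbidden (parity, ΔL, ΔJ fail)
(i) forbidden (parity, ΔS, ΔL fail)
(j) allowed
Total allowed: 4 of 10.

4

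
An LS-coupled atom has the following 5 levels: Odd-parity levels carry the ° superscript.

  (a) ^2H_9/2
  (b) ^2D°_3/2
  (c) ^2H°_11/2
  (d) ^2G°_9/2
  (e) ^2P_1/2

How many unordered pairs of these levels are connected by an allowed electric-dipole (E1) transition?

(a)–(b): forbidden (ΔL, ΔJ).
(a)–(c): allowed.
(a)–(d): allowed.
(a)–(e): forbidden (parity, ΔL, ΔJ).
(b)–(c): forbidden (parity, ΔL, ΔJ).
(b)–(d): forbidden (parity, ΔL, ΔJ).
(b)–(e): allowed.
(c)–(d): forbidden (parity).
(c)–(e): forbidden (ΔL, ΔJ).
(d)–(e): forbidden (ΔL, ΔJ).
Allowed pairs: 3 of 10.

3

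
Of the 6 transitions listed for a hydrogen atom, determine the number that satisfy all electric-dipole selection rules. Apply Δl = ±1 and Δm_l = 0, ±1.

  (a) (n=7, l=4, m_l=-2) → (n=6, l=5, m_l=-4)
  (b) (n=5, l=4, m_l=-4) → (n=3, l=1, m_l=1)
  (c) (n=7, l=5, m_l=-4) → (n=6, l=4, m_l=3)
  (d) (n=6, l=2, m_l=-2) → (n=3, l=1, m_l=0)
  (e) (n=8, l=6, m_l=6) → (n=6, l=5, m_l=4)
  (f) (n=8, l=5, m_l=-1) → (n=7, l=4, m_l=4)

(a) forbidden — Δm_l = -2 (E1 requires Δm_l = 0, ±1)
(b) forbidden — Δl = -3 (E1 requires Δl = ±1); Δm_l = +5 (E1 requires Δm_l = 0, ±1)
(c) forbidden — Δm_l = +7 (E1 requires Δm_l = 0, ±1)
(d) forbidden — Δm_l = +2 (E1 requires Δm_l = 0, ±1)
(e) forbidden — Δm_l = -2 (E1 requires Δm_l = 0, ±1)
(f) forbidden — Δm_l = +5 (E1 requires Δm_l = 0, ±1)
Total allowed: 0 of 6.

0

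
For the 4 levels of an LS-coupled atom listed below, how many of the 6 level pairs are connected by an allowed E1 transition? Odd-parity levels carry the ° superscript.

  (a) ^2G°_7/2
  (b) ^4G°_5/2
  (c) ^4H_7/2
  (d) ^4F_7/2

2

(a)–(b): forbidden (parity, ΔS).
(a)–(c): forbidden (ΔS).
(a)–(d): forbidden (ΔS).
(b)–(c): allowed.
(b)–(d): allowed.
(c)–(d): forbidden (parity, ΔL).
Allowed pairs: 2 of 6.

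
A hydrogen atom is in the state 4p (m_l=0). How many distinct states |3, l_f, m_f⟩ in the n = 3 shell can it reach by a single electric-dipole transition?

E1 requires Δl = ±1, so l_f ∈ {0, 2}; with 0 ≤ l_f ≤ n_f−1 = 2, the allowed l_f values are {0, 2}.
For l_f = 0: m_f ∈ {m_i−1, m_i, m_i+1} ∩ [−0, 0] = {0} → 1 state.
For l_f = 2: m_f ∈ {m_i−1, m_i, m_i+1} ∩ [−2, 2] = {-1, 0, 1} → 3 states.
Total: 4.

4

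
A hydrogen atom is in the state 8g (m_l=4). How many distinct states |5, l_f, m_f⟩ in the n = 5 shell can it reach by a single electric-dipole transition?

E1 requires Δl = ±1, so l_f ∈ {3, 5}; with 0 ≤ l_f ≤ n_f−1 = 4, the allowed l_f values are {3}.
For l_f = 3: m_f ∈ {m_i−1, m_i, m_i+1} ∩ [−3, 3] = {3} → 1 state.
Total: 1.

1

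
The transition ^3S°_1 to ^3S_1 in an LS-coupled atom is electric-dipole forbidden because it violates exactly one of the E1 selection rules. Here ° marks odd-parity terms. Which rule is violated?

the L=0 ↔ L=0 exclusion

Initial level: S=1, L=0, J=1, parity odd. Final level: S=1, L=0, J=1, parity even.
Parity must change: odd → even — passes.
ΔS = 0: S: 1 → 1 — passes.
ΔL = 0, ±1 (not L=0↔0): L: 0 → 0, ΔL = +0 — fails.
ΔJ = 0, ±1 (not J=0↔0): J: 1 → 1, ΔJ = +0 — passes.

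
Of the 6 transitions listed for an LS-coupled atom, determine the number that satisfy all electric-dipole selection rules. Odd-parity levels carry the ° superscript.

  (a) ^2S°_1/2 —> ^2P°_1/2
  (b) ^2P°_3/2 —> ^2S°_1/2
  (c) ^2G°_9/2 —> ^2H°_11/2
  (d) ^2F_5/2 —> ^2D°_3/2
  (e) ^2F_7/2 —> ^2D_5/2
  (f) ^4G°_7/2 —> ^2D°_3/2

1

(a) forbidden (parity fails)
(b) forbidden (parity fails)
(c) forbidden (parity fails)
(d) allowed
(e) forbidden (parity fails)
(f) forbidden (parity, ΔS, ΔL, ΔJ fail)
Total allowed: 1 of 6.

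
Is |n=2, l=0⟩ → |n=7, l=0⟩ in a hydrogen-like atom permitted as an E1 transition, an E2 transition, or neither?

Δl = 0 − 0 = +0; l_i + l_f = 0.
E1 (Δl = ±1): not satisfied.
E2 (Δl = 0,±2, l_i+l_f ≥ 2): not satisfied.

neither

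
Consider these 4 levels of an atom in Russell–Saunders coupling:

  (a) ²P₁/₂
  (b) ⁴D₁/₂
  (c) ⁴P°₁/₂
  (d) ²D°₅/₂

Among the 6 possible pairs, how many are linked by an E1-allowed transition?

(a)–(b): forbidden (parity, ΔS).
(a)–(c): forbidden (ΔS).
(a)–(d): forbidden (ΔJ).
(b)–(c): allowed.
(b)–(d): forbidden (ΔS, ΔJ).
(c)–(d): forbidden (parity, ΔS, ΔJ).
Allowed pairs: 1 of 6.

1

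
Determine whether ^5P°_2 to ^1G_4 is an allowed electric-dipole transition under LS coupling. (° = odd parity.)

Parity must change: odd → even — passes.
ΔS = 0: S: 2 → 0 — fails.
ΔL = 0, ±1 (not L=0↔0): L: 1 → 4, ΔL = +3 — fails.
ΔJ = 0, ±1 (not J=0↔0): J: 2 → 4, ΔJ = +2 — fails.
Rule(s) violated: ΔS, ΔL, ΔJ.

forbidden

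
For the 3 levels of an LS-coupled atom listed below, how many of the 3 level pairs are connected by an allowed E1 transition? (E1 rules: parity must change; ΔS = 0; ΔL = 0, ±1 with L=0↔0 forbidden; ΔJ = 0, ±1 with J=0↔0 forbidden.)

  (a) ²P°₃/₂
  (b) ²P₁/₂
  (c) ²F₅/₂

1

(a)–(b): allowed.
(a)–(c): forbidden (ΔL).
(b)–(c): forbidden (parity, ΔL, ΔJ).
Allowed pairs: 1 of 3.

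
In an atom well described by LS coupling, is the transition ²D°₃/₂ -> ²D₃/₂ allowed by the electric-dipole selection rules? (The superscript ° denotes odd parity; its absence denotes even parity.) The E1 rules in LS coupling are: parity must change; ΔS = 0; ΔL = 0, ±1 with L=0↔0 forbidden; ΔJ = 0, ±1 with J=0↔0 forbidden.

allowed

Reading off the term symbols: S 1/2→1/2, L 2→2, J 3/2→3/2, parity odd→even.
Parity must change: odd → even — passes.
ΔS = 0: S: 1/2 → 1/2 — passes.
ΔL = 0, ±1 (not L=0↔0): L: 2 → 2, ΔL = +0 — passes.
ΔJ = 0, ±1 (not J=0↔0): J: 3/2 → 3/2, ΔJ = +0 — passes.
All four E1 rules are satisfied.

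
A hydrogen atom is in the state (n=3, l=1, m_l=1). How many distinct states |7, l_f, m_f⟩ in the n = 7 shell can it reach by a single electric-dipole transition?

4

E1 requires Δl = ±1, so l_f ∈ {0, 2}; with 0 ≤ l_f ≤ n_f−1 = 6, the allowed l_f values are {0, 2}.
For l_f = 0: m_f ∈ {m_i−1, m_i, m_i+1} ∩ [−0, 0] = {0} → 1 state.
For l_f = 2: m_f ∈ {m_i−1, m_i, m_i+1} ∩ [−2, 2] = {0, 1, 2} → 3 states.
Total: 4.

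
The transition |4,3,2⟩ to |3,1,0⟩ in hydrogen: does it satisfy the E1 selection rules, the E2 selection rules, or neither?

Δl = 1 − 3 = -2; l_i + l_f = 4.
Δm_l = -2.
E1 (Δl = ±1, |Δm_l| ≤ 1): not satisfied.
E2 (Δl = 0,±2, l_i+l_f ≥ 2, |Δm_l| ≤ 2): satisfied.

E2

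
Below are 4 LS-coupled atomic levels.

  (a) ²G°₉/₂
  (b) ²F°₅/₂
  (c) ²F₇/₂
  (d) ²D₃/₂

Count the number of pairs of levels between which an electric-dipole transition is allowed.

(a)–(b): forbidden (parity, ΔJ).
(a)–(c): allowed.
(a)–(d): forbidden (ΔL, ΔJ).
(b)–(c): allowed.
(b)–(d): allowed.
(c)–(d): forbidden (parity, ΔJ).
Allowed pairs: 3 of 6.

3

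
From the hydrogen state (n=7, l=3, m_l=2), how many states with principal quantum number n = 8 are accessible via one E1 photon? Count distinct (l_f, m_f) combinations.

5

E1 requires Δl = ±1, so l_f ∈ {2, 4}; with 0 ≤ l_f ≤ n_f−1 = 7, the allowed l_f values are {2, 4}.
For l_f = 2: m_f ∈ {m_i−1, m_i, m_i+1} ∩ [−2, 2] = {1, 2} → 2 states.
For l_f = 4: m_f ∈ {m_i−1, m_i, m_i+1} ∩ [−4, 4] = {1, 2, 3} → 3 states.
Total: 5.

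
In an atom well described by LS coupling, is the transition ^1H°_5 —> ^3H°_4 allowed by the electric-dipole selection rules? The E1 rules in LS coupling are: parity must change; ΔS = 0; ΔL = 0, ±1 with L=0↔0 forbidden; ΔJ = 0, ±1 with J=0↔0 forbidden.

Parity must change: odd → odd — fails.
ΔS = 0: S: 0 → 1 — fails.
ΔL = 0, ±1 (not L=0↔0): L: 5 → 5, ΔL = +0 — ok.
ΔJ = 0, ±1 (not J=0↔0): J: 5 → 4, ΔJ = -1 — ok.
Rule(s) violated: parity, ΔS.

forbidden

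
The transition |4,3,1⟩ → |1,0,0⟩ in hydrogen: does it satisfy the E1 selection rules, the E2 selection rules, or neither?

neither

Δl = 0 − 3 = -3; l_i + l_f = 3.
Δm_l = -1.
E1 (Δl = ±1, |Δm_l| ≤ 1): not satisfied.
E2 (Δl = 0,±2, l_i+l_f ≥ 2, |Δm_l| ≤ 2): not satisfied.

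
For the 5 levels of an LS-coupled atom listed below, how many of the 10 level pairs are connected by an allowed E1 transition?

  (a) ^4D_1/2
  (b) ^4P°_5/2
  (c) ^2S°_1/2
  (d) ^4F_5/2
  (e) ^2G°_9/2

0

(a)–(b): forbidden (ΔJ).
(a)–(c): forbidden (ΔS, ΔL).
(a)–(d): forbidden (parity, ΔJ).
(a)–(e): forbidden (ΔS, ΔL, ΔJ).
(b)–(c): forbidden (parity, ΔS, ΔJ).
(b)–(d): forbidden (ΔL).
(b)–(e): forbidden (parity, ΔS, ΔL, ΔJ).
(c)–(d): forbidden (ΔS, ΔL, ΔJ).
(c)–(e): forbidden (parity, ΔL, ΔJ).
(d)–(e): forbidden (ΔS, ΔJ).
Allowed pairs: 0 of 10.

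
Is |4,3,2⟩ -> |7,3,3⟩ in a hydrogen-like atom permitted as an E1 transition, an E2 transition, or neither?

E2

Δl = 3 − 3 = +0; l_i + l_f = 6.
Δm_l = +1.
E1 (Δl = ±1, |Δm_l| ≤ 1): not satisfied.
E2 (Δl = 0,±2, l_i+l_f ≥ 2, |Δm_l| ≤ 2): satisfied.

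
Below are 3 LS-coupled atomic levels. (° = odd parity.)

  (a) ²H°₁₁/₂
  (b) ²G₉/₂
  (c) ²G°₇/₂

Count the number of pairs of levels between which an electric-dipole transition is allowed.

(a)–(b): allowed.
(a)–(c): forbidden (parity, ΔJ).
(b)–(c): allowed.
Allowed pairs: 2 of 3.

2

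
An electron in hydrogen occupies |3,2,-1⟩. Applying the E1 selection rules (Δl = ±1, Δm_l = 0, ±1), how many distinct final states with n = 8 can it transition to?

5

E1 requires Δl = ±1, so l_f ∈ {1, 3}; with 0 ≤ l_f ≤ n_f−1 = 7, the allowed l_f values are {1, 3}.
For l_f = 1: m_f ∈ {m_i−1, m_i, m_i+1} ∩ [−1, 1] = {-1, 0} → 2 states.
For l_f = 3: m_f ∈ {m_i−1, m_i, m_i+1} ∩ [−3, 3] = {-2, -1, 0} → 3 states.
Total: 5.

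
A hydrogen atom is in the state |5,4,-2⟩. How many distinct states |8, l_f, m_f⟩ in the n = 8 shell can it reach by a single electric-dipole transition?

E1 requires Δl = ±1, so l_f ∈ {3, 5}; with 0 ≤ l_f ≤ n_f−1 = 7, the allowed l_f values are {3, 5}.
For l_f = 3: m_f ∈ {m_i−1, m_i, m_i+1} ∩ [−3, 3] = {-3, -2, -1} → 3 states.
For l_f = 5: m_f ∈ {m_i−1, m_i, m_i+1} ∩ [−5, 5] = {-3, -2, -1} → 3 states.
Total: 6.

6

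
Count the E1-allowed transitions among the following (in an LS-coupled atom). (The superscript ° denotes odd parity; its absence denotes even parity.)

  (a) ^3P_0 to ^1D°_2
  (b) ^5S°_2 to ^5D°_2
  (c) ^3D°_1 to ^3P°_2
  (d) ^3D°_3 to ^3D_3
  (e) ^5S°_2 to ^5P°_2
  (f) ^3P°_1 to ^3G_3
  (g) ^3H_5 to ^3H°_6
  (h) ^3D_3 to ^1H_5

2

(a) forbidden (ΔS, ΔJ fail)
(b) forbidden (parity, ΔL fail)
(c) forbidden (parity fails)
(d) allowed
(e) forbidden (parity fails)
(f) forbidden (ΔL, ΔJ fail)
(g) allowed
(h) forbidden (parity, ΔS, ΔL, ΔJ fail)
Total allowed: 2 of 8.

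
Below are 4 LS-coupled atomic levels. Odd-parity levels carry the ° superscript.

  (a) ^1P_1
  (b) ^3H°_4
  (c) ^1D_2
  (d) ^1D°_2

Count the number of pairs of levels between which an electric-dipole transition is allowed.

2

(a)–(b): forbidden (ΔS, ΔL, ΔJ).
(a)–(c): forbidden (parity).
(a)–(d): allowed.
(b)–(c): forbidden (ΔS, ΔL, ΔJ).
(b)–(d): forbidden (parity, ΔS, ΔL, ΔJ).
(c)–(d): allowed.
Allowed pairs: 2 of 6.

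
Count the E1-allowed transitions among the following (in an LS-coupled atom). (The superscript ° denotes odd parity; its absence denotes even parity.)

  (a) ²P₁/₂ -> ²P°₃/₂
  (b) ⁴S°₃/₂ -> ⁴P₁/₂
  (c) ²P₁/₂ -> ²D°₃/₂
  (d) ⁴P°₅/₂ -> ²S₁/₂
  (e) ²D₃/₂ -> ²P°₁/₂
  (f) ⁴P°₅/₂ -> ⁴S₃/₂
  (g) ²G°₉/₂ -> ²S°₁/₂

5

(a) allowed
(b) allowed
(c) allowed
(d) forbidden (ΔS, ΔJ fail)
(e) allowed
(f) allowed
(g) forbidden (parity, ΔL, ΔJ fail)
Total allowed: 5 of 7.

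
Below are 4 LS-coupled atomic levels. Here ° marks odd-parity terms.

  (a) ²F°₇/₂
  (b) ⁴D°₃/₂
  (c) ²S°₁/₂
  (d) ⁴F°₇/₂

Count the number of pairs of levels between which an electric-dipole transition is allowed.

0

(a)–(b): forbidden (parity, ΔS, ΔJ).
(a)–(c): forbidden (parity, ΔL, ΔJ).
(a)–(d): forbidden (parity, ΔS).
(b)–(c): forbidden (parity, ΔS, ΔL).
(b)–(d): forbidden (parity, ΔJ).
(c)–(d): forbidden (parity, ΔS, ΔL, ΔJ).
Allowed pairs: 0 of 6.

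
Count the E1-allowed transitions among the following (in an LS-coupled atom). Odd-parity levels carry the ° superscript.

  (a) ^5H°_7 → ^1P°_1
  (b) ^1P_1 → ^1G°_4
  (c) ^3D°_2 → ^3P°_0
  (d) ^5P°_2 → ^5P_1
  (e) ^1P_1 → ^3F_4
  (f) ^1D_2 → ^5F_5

(a) forbidden (parity, ΔS, ΔL, ΔJ fail)
(b) forbidden (ΔL, ΔJ fail)
(c) forbidden (parity, ΔJ fail)
(d) allowed
(e) forbidden (parity, ΔS, ΔL, ΔJ fail)
(f) forbidden (parity, ΔS, ΔJ fail)
Total allowed: 1 of 6.

1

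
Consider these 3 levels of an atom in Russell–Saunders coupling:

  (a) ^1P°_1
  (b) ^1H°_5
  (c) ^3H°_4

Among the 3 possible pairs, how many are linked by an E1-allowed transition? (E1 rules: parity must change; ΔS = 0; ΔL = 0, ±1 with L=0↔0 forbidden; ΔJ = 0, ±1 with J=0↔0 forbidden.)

0

(a)–(b): forbidden (parity, ΔL, ΔJ).
(a)–(c): forbidden (parity, ΔS, ΔL, ΔJ).
(b)–(c): forbidden (parity, ΔS).
Allowed pairs: 0 of 3.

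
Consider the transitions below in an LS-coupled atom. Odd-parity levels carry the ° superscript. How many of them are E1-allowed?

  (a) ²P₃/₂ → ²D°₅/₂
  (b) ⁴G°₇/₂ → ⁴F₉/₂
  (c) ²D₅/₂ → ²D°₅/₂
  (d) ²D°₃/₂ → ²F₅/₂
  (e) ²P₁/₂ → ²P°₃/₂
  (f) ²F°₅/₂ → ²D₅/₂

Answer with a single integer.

(a) allowed
(b) allowed
(c) allowed
(d) allowed
(e) allowed
(f) allowed
Total allowed: 6 of 6.

6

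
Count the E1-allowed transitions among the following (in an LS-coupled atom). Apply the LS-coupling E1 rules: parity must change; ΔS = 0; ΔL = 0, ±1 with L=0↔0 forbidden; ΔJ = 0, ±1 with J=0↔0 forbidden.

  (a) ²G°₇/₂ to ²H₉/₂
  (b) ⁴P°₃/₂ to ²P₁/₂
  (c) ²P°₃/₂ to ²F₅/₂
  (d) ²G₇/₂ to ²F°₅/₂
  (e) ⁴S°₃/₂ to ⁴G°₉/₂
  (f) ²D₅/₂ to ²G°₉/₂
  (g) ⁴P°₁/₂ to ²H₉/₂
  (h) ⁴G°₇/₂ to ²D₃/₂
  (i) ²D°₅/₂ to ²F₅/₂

3

(a) allowed
(b) forbidden (ΔS fails)
(c) forbidden (ΔL fails)
(d) allowed
(e) forbidden (parity, ΔL, ΔJ fail)
(f) forbidden (ΔL, ΔJ fail)
(g) forbidden (ΔS, ΔL, ΔJ fail)
(h) forbidden (ΔS, ΔL, ΔJ fail)
(i) allowed
Total allowed: 3 of 9.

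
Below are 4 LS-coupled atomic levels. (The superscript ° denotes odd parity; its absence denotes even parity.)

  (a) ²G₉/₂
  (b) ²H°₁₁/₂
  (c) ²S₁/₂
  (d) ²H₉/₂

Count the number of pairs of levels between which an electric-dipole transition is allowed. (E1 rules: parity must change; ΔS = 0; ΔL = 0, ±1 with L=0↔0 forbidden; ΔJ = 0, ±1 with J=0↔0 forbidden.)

(a)–(b): allowed.
(a)–(c): forbidden (parity, ΔL, ΔJ).
(a)–(d): forbidden (parity).
(b)–(c): forbidden (ΔL, ΔJ).
(b)–(d): allowed.
(c)–(d): forbidden (parity, ΔL, ΔJ).
Allowed pairs: 2 of 6.

2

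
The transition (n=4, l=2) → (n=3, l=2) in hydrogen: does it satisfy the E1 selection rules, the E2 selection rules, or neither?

E2

Δl = 2 − 2 = +0; l_i + l_f = 4.
E1 (Δl = ±1): not satisfied.
E2 (Δl = 0,±2, l_i+l_f ≥ 2): satisfied.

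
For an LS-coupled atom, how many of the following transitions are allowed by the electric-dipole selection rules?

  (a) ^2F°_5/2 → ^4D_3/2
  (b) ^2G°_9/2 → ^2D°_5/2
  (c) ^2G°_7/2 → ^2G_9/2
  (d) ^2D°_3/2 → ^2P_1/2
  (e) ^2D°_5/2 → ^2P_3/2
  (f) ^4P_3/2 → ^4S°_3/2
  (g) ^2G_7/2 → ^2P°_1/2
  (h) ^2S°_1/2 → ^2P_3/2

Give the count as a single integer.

(a) forbidden (ΔS fails)
(b) forbidden (parity, ΔL, ΔJ fail)
(c) allowed
(d) allowed
(e) allowed
(f) allowed
(g) forbidden (ΔL, ΔJ fail)
(h) allowed
Total allowed: 5 of 8.

5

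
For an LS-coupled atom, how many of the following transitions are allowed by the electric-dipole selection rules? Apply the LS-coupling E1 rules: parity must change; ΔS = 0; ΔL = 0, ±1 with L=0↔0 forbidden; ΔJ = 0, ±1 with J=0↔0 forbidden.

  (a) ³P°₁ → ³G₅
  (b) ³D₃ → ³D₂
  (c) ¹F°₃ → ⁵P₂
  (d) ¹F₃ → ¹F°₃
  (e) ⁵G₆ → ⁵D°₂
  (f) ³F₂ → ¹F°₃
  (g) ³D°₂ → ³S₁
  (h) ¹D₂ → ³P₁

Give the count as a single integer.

1

(a) forbidden (ΔL, ΔJ fail)
(b) forbidden (parity fails)
(c) forbidden (ΔS, ΔL fail)
(d) allowed
(e) forbidden (ΔL, ΔJ fail)
(f) forbidden (ΔS fails)
(g) forbidden (ΔL fails)
(h) forbidden (parity, ΔS fail)
Total allowed: 1 of 8.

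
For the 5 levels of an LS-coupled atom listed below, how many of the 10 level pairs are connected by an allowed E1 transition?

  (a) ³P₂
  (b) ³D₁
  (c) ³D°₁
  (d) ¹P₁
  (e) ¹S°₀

(a)–(b): forbidden (parity).
(a)–(c): allowed.
(a)–(d): forbidden (parity, ΔS).
(a)–(e): forbidden (ΔS, ΔJ).
(b)–(c): allowed.
(b)–(d): forbidden (parity, ΔS).
(b)–(e): forbidden (ΔS, ΔL).
(c)–(d): forbidden (ΔS).
(c)–(e): forbidden (parity, ΔS, ΔL).
(d)–(e): allowed.
Allowed pairs: 3 of 10.

3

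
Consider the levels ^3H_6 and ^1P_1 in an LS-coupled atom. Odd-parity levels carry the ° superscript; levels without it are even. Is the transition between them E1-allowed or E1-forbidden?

Reading off the term symbols: S 1→0, L 5→1, J 6→1, parity even→even.
Parity must change: even → even — violated.
ΔS = 0: S: 1 → 0 — violated.
ΔL = 0, ±1 (not L=0↔0): L: 5 → 1, ΔL = -4 — violated.
ΔJ = 0, ±1 (not J=0↔0): J: 6 → 1, ΔJ = -5 — violated.
Rule(s) violated: parity, ΔS, ΔL, ΔJ.

forbidden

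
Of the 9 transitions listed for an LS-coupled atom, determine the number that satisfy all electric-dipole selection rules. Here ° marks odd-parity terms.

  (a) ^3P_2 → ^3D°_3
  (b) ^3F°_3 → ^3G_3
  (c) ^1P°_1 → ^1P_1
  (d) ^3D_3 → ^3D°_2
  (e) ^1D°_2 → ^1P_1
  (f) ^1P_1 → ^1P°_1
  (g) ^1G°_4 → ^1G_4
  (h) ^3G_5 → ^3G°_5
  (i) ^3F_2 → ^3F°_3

(a) allowed
(b) allowed
(c) allowed
(d) allowed
(e) allowed
(f) allowed
(g) allowed
(h) allowed
(i) allowed
Total allowed: 9 of 9.

9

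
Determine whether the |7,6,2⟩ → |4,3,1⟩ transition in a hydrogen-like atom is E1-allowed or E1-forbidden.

l: 6 → 3 (Δl = -3). Δl = ±1 fails.
Δm_l = 1 − (2) = -1. E1 requires Δm_l = 0, ±1: ok.
The transition is electric-dipole forbidden.

forbidden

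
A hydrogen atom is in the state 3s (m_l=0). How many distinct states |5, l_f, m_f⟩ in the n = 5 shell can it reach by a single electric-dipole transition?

E1 requires Δl = ±1, so l_f ∈ {-1, 1}; with 0 ≤ l_f ≤ n_f−1 = 4, the allowed l_f values are {1}.
For l_f = 1: m_f ∈ {m_i−1, m_i, m_i+1} ∩ [−1, 1] = {-1, 0, 1} → 3 states.
Total: 3.

3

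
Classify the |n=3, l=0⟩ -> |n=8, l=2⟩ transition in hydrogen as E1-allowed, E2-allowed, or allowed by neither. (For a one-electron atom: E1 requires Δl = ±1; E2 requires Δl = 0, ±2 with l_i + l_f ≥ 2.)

Δl = 2 − 0 = +2; l_i + l_f = 2.
E1 (Δl = ±1): not satisfied.
E2 (Δl = 0,±2, l_i+l_f ≥ 2): satisfied.

E2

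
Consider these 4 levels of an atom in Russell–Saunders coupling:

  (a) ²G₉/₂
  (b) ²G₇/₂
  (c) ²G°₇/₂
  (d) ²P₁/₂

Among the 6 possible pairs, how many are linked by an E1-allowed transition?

2

(a)–(b): forbidden (parity).
(a)–(c): allowed.
(a)–(d): forbidden (parity, ΔL, ΔJ).
(b)–(c): allowed.
(b)–(d): forbidden (parity, ΔL, ΔJ).
(c)–(d): forbidden (ΔL, ΔJ).
Allowed pairs: 2 of 6.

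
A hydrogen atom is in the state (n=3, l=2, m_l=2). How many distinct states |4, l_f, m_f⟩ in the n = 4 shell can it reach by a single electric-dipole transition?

4

E1 requires Δl = ±1, so l_f ∈ {1, 3}; with 0 ≤ l_f ≤ n_f−1 = 3, the allowed l_f values are {1, 3}.
For l_f = 1: m_f ∈ {m_i−1, m_i, m_i+1} ∩ [−1, 1] = {1} → 1 state.
For l_f = 3: m_f ∈ {m_i−1, m_i, m_i+1} ∩ [−3, 3] = {1, 2, 3} → 3 states.
Total: 4.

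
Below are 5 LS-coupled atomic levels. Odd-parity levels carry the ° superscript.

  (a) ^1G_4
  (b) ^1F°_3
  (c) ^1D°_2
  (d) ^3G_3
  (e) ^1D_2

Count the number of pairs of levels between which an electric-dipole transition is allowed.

(a)–(b): allowed.
(a)–(c): forbidden (ΔL, ΔJ).
(a)–(d): forbidden (parity, ΔS).
(a)–(e): forbidden (parity, ΔL, ΔJ).
(b)–(c): forbidden (parity).
(b)–(d): forbidden (ΔS).
(b)–(e): allowed.
(c)–(d): forbidden (ΔS, ΔL).
(c)–(e): allowed.
(d)–(e): forbidden (parity, ΔS, ΔL).
Allowed pairs: 3 of 10.

3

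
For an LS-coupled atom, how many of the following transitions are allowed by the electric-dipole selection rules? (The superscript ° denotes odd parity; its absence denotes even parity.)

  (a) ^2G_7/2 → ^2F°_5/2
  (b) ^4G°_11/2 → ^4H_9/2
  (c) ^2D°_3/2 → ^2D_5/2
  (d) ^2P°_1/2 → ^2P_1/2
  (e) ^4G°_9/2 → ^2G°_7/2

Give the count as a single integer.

4

(a) allowed
(b) allowed
(c) allowed
(d) allowed
(e) forbidden (parity, ΔS fail)
Total allowed: 4 of 5.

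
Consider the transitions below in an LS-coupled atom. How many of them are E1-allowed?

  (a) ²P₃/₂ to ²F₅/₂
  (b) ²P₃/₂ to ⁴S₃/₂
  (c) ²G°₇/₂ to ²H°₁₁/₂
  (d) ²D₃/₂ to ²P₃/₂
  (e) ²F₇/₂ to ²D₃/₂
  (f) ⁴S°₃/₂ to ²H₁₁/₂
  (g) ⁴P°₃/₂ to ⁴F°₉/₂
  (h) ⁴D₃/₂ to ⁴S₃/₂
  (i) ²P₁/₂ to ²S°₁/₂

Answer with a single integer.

1

(a) forbidden (parity, ΔL fail)
(b) forbidden (parity, ΔS fail)
(c) forbidden (parity, ΔJ fail)
(d) forbidden (parity fails)
(e) forbidden (parity, ΔJ fail)
(f) forbidden (ΔS, ΔL, ΔJ fail)
(g) forbidden (parity, ΔL, ΔJ fail)
(h) forbidden (parity, ΔL fail)
(i) allowed
Total allowed: 1 of 9.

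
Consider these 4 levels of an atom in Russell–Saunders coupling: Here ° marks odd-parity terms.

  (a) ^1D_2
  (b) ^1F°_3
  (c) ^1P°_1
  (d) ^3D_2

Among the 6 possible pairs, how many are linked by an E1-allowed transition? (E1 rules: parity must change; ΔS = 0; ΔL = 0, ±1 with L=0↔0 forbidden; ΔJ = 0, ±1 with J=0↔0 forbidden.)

(a)–(b): allowed.
(a)–(c): allowed.
(a)–(d): forbidden (parity, ΔS).
(b)–(c): forbidden (parity, ΔL, ΔJ).
(b)–(d): forbidden (ΔS).
(c)–(d): forbidden (ΔS).
Allowed pairs: 2 of 6.

2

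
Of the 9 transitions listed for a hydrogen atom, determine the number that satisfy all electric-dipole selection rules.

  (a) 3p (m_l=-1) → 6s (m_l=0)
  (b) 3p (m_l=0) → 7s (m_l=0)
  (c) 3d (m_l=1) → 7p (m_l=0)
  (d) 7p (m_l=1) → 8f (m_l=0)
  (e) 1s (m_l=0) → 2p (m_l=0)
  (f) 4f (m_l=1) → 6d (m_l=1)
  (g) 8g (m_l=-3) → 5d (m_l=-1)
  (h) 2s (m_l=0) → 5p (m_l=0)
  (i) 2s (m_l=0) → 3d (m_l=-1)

(a) allowed
(b) allowed
(c) allowed
(d) forbidden — Δl = +2 (E1 requires Δl = ±1)
(e) allowed
(f) allowed
(g) forbidden — Δl = -2 (E1 requires Δl = ±1); Δm_l = +2 (E1 requires Δm_l = 0, ±1)
(h) allowed
(i) forbidden — Δl = +2 (E1 requires Δl = ±1)
Total allowed: 6 of 9.

6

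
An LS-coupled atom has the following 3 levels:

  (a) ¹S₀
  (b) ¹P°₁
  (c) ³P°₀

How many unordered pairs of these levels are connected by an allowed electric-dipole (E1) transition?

(a)–(b): allowed.
(a)–(c): forbidden (ΔS, ΔJ).
(b)–(c): forbidden (parity, ΔS).
Allowed pairs: 1 of 3.

1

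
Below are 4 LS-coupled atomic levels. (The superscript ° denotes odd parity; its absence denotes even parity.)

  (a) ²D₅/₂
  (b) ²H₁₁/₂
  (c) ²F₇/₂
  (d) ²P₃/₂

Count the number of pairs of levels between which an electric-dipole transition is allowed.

0

(a)–(b): forbidden (parity, ΔL, ΔJ).
(a)–(c): forbidden (parity).
(a)–(d): forbidden (parity).
(b)–(c): forbidden (parity, ΔL, ΔJ).
(b)–(d): forbidden (parity, ΔL, ΔJ).
(c)–(d): forbidden (parity, ΔL, ΔJ).
Allowed pairs: 0 of 6.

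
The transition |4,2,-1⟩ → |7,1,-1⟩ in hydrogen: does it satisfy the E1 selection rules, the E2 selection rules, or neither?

E1

Δl = 1 − 2 = -1; l_i + l_f = 3.
Δm_l = +0.
E1 (Δl = ±1, |Δm_l| ≤ 1): satisfied.
E2 (Δl = 0,±2, l_i+l_f ≥ 2, |Δm_l| ≤ 2): not satisfied.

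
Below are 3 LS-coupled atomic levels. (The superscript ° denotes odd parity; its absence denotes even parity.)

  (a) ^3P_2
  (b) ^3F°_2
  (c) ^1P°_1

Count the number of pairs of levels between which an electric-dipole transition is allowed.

(a)–(b): forbidden (ΔL).
(a)–(c): forbidden (ΔS).
(b)–(c): forbidden (parity, ΔS, ΔL).
Allowed pairs: 0 of 3.

0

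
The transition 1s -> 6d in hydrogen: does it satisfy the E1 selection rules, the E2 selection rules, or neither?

Δl = 2 − 0 = +2; l_i + l_f = 2.
E1 (Δl = ±1): not satisfied.
E2 (Δl = 0,±2, l_i+l_f ≥ 2): satisfied.

E2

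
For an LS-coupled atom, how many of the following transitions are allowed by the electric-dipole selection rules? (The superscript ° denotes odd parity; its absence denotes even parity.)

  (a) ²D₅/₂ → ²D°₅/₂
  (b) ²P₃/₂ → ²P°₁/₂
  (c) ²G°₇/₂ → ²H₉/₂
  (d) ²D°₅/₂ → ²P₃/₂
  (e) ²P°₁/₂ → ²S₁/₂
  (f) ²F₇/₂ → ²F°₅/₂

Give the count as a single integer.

(a) allowed
(b) allowed
(c) allowed
(d) allowed
(e) allowed
(f) allowed
Total allowed: 6 of 6.

6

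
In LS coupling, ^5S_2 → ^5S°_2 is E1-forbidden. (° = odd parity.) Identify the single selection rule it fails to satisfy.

the L=0 ↔ L=0 exclusion

Reading off the term symbols: S 2→2, L 0→0, J 2→2, parity even→odd.
ΔJ = 0, ±1 (not J=0↔0): J: 2 → 2, ΔJ = +0 — passes.
ΔL = 0, ±1 (not L=0↔0): L: 0 → 0, ΔL = +0 — fails.
Parity must change: even → odd — passes.
ΔS = 0: S: 2 → 2 — passes.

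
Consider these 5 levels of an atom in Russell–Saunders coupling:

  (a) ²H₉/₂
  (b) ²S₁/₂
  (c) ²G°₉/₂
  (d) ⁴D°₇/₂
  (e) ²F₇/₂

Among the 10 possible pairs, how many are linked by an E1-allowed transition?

(a)–(b): forbidden (parity, ΔL, ΔJ).
(a)–(c): allowed.
(a)–(d): forbidden (ΔS, ΔL).
(a)–(e): forbidden (parity, ΔL).
(b)–(c): forbidden (ΔL, ΔJ).
(b)–(d): forbidden (ΔS, ΔL, ΔJ).
(b)–(e): forbidden (parity, ΔL, ΔJ).
(c)–(d): forbidden (parity, ΔS, ΔL).
(c)–(e): allowed.
(d)–(e): forbidden (ΔS).
Allowed pairs: 2 of 10.

2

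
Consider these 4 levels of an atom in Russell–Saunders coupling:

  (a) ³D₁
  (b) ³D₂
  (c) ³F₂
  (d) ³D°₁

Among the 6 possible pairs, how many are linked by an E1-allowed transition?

(a)–(b): forbidden (parity).
(a)–(c): forbidden (parity).
(a)–(d): allowed.
(b)–(c): forbidden (parity).
(b)–(d): allowed.
(c)–(d): allowed.
Allowed pairs: 3 of 6.

3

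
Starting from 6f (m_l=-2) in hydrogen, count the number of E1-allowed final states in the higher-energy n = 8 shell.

E1 requires Δl = ±1, so l_f ∈ {2, 4}; with 0 ≤ l_f ≤ n_f−1 = 7, the allowed l_f values are {2, 4}.
For l_f = 2: m_f ∈ {m_i−1, m_i, m_i+1} ∩ [−2, 2] = {-2, -1} → 2 states.
For l_f = 4: m_f ∈ {m_i−1, m_i, m_i+1} ∩ [−4, 4] = {-3, -2, -1} → 3 states.
Total: 5.

5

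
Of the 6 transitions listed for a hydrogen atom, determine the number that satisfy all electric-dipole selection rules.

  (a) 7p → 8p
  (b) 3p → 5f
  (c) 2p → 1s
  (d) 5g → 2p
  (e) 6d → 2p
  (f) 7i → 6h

(a) forbidden — Δl = +0 (E1 requires Δl = ±1)
(b) forbidden — Δl = +2 (E1 requires Δl = ±1)
(c) allowed
(d) forbidden — Δl = -3 (E1 requires Δl = ±1)
(e) allowed
(f) allowed
Total allowed: 3 of 6.

3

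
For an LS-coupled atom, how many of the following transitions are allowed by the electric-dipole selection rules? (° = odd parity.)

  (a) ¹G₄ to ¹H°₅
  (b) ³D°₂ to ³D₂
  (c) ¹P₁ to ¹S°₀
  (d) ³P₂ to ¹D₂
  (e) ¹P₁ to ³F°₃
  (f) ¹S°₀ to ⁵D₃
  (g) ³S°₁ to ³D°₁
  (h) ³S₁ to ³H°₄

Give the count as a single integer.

3

(a) allowed
(b) allowed
(c) allowed
(d) forbidden (parity, ΔS fail)
(e) forbidden (ΔS, ΔL, ΔJ fail)
(f) forbidden (ΔS, ΔL, ΔJ fail)
(g) forbidden (parity, ΔL fail)
(h) forbidden (ΔL, ΔJ fail)
Total allowed: 3 of 8.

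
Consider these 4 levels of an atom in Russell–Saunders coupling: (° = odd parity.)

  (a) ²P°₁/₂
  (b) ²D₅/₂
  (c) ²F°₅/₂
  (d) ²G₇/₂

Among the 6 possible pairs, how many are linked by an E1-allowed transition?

(a)–(b): forbidden (ΔJ).
(a)–(c): forbidden (parity, ΔL, ΔJ).
(a)–(d): forbidden (ΔL, ΔJ).
(b)–(c): allowed.
(b)–(d): forbidden (parity, ΔL).
(c)–(d): allowed.
Allowed pairs: 2 of 6.

2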